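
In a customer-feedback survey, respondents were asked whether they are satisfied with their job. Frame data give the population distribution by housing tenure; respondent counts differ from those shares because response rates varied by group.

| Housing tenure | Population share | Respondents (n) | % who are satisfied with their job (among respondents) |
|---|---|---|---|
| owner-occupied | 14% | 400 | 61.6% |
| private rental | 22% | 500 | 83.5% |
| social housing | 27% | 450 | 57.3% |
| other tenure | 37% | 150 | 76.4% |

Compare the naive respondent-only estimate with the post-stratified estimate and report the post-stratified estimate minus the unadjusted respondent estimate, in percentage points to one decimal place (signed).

Naive respondent-only estimate (weights = respondent counts):
  (400/1500)×61.6 + (500/1500)×83.5 + (450/1500)×57.3 + (150/1500)×76.4 = 69.09%
Post-stratifying to population shares instead:
  0.14×61.6 + 0.22×83.5 + 0.27×57.3 + 0.37×76.4 = 70.733%
Difference = 70.733 − 69.09 = 1.643 pp.

+1.6 percentage points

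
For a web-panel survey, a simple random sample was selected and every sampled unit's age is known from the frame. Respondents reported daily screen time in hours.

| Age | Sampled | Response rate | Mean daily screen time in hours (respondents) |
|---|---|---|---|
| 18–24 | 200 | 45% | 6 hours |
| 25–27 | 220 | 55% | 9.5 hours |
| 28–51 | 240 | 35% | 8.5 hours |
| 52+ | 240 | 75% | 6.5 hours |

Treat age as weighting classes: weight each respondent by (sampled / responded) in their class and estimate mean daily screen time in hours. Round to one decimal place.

Inverse-response-rate weighting restores each class to its sampled count, so class totals weight by n_sampled:
  18–24: 200 × 6 = 1200
  25–27: 220 × 9.5 = 2090
  28–51: 240 × 8.5 = 2040
  52+: 240 × 6.5 = 1560
Adjusted estimate = 6890 / 900 = 7.65556 → 7.7.

7.7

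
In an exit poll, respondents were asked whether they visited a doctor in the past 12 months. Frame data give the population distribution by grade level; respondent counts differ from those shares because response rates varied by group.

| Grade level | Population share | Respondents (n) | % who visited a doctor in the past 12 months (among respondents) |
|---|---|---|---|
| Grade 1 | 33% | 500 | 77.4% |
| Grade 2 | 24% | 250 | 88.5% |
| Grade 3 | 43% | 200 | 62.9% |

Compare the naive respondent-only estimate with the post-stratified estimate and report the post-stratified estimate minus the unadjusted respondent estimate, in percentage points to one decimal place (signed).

-3.4 percentage points

Unadjusted (pooled respondent) estimate weights by respondent counts:
  (500/950)×77.4 + (250/950)×88.5 + (200/950)×62.9 = 77.2684%
Post-stratified estimate weights by population shares:
  0.33×77.4 + 0.24×88.5 + 0.43×62.9 = 73.829%
Difference = 73.829 − 77.2684 = -3.4394 pp.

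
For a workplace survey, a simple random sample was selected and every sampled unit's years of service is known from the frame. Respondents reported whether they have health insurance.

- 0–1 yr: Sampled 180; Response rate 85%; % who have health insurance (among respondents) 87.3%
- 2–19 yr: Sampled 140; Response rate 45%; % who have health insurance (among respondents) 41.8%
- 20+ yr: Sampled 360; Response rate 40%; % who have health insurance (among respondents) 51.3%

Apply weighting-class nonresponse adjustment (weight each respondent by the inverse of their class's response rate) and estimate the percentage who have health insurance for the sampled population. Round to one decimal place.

58.9%

Inverse-response-rate weighting restores each class to its sampled count, so class totals weight by n_sampled:
  0–1 yr: 180 × 87.3 = 15,714
  2–19 yr: 140 × 41.8 = 5852
  20+ yr: 360 × 51.3 = 18,468
Adjusted estimate = 40,034 / 680 = 58.8735 → 58.9%.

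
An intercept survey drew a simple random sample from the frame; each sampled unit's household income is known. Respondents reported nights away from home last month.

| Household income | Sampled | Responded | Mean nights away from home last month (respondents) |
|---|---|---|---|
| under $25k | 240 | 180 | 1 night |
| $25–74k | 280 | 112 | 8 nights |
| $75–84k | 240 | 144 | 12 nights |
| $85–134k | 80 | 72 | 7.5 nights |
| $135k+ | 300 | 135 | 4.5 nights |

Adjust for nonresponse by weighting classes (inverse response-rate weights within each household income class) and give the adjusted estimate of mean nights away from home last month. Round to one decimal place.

6.4

Response rates by class: under $25k 180/240 = 75%, $25–74k 112/280 = 40%, $75–84k 144/240 = 60%, $85–134k 72/80 = 90%, $135k+ 135/300 = 45%.
With weight = n_sampled/n_responded per class, the weighted class total is n_sampled:
  under $25k: 240 × 1 = 240
  $25–74k: 280 × 8 = 2240
  $75–84k: 240 × 12 = 2880
  $85–134k: 80 × 7.5 = 600
  $135k+: 300 × 4.5 = 1350
Adjusted estimate = 7310 / 1,140 = 6.41228 → 6.4.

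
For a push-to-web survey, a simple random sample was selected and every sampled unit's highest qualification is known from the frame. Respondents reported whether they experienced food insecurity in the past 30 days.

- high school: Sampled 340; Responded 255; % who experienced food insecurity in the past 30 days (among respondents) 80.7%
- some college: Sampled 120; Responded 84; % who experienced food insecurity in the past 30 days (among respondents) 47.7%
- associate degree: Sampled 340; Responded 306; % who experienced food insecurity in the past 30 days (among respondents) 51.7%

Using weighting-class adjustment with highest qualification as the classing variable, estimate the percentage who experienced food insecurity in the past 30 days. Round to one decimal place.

Response rates by class: high school 255/340 = 75%, some college 84/120 = 70%, associate degree 306/340 = 90%.
Inverse-response-rate weighting restores each class to its sampled count, so class totals weight by n_sampled:
  high school: 340 × 80.7 = 27,438
  some college: 120 × 47.7 = 5724
  associate degree: 340 × 51.7 = 17,578
Adjusted estimate = 50,740 / 800 = 63.425 → 63.4%.

63.4%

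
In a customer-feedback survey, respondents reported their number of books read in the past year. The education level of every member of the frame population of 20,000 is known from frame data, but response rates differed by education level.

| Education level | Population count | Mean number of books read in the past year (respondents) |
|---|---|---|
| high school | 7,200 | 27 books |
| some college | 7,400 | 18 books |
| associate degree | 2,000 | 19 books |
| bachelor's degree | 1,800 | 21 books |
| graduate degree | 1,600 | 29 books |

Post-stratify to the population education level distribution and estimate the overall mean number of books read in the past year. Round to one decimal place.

Weight each group's respondent value by its population share:
  high school: (7,200/20,000) × 27 = 9.72
  some college: (7,400/20,000) × 18 = 6.66
  associate degree: (2,000/20,000) × 19 = 1.9
  bachelor's degree: (1,800/20,000) × 21 = 1.89
  graduate degree: (1,600/20,000) × 29 = 2.32
Post-stratified estimate = 22.49 → 22.5.

22.5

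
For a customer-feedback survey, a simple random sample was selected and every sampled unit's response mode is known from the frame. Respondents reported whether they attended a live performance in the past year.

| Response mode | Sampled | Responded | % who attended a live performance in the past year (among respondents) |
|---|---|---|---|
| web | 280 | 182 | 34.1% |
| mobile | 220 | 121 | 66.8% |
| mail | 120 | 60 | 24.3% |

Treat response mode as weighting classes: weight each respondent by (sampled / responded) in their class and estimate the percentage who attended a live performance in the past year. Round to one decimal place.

43.8%

Response rates by class: web 182/280 = 65%, mobile 121/220 = 55%, mail 60/120 = 50%.
Each respondent's weight = sampled/responded in their class; summing within a class gives n_sampled, so:
  web: 280 × 34.1 = 9548
  mobile: 220 × 66.8 = 14,696
  mail: 120 × 24.3 = 2916
Adjusted estimate = 27,160 / 620 = 43.8065 → 43.8%.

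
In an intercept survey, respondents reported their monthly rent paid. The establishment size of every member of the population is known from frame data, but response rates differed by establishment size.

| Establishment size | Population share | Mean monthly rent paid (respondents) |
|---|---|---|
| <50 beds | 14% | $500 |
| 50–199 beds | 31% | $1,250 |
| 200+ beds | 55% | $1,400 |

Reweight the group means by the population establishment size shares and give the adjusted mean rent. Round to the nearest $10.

Reweight to the known establishment size distribution:
  <50 beds: 0.14 × 500 = 70
  50–199 beds: 0.31 × 1250 = 387.5
  200+ beds: 0.55 × 1400 = 770
Post-stratified estimate = 1227.5 → $1,230.

$1,230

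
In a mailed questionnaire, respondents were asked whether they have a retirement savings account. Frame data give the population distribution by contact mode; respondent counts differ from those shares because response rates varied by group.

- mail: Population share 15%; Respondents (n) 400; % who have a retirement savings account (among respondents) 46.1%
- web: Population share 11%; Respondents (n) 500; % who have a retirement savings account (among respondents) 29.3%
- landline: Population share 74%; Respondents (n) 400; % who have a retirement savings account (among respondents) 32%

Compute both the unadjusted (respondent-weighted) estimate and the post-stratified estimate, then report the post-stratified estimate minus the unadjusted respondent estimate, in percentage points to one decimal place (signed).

-1.5 percentage points

Without adjustment, the pooled respondent share is:
  (400/1300)×46.1 + (500/1300)×29.3 + (400/1300)×32 = 35.3%
Post-stratifying to population shares instead:
  0.15×46.1 + 0.11×29.3 + 0.74×32 = 33.818%
Difference = 33.818 − 35.3 = -1.482 pp.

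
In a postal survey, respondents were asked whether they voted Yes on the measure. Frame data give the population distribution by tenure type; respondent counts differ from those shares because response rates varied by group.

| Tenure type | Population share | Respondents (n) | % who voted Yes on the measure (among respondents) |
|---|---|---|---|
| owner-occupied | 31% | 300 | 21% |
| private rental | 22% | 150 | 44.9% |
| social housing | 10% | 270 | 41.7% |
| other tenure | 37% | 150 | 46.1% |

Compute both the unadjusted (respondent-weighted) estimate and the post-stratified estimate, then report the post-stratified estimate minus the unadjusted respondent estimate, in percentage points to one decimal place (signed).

Unadjusted (pooled respondent) estimate weights by respondent counts:
  (300/870)×21 + (150/870)×44.9 + (270/870)×41.7 + (150/870)×46.1 = 35.8724%
Post-stratifying to population shares instead:
  0.31×21 + 0.22×44.9 + 0.1×41.7 + 0.37×46.1 = 37.615%
Difference = 37.615 − 35.8724 = 1.7426 pp.

+1.7 percentage points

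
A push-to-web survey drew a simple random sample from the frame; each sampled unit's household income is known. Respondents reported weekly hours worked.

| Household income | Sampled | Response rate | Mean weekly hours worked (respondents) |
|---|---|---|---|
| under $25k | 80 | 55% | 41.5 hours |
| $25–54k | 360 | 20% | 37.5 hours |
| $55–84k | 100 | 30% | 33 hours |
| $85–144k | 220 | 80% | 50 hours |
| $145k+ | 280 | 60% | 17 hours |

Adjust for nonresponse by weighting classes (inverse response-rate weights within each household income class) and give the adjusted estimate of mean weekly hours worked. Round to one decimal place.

34.5

With weight = n_sampled/n_responded per class, the weighted class total is n_sampled:
  under $25k: 80 × 41.5 = 3320
  $25–54k: 360 × 37.5 = 13,500
  $55–84k: 100 × 33 = 3300
  $85–144k: 220 × 50 = 11,000
  $145k+: 280 × 17 = 4760
Adjusted estimate = 35,880 / 1,040 = 34.5 → 34.5.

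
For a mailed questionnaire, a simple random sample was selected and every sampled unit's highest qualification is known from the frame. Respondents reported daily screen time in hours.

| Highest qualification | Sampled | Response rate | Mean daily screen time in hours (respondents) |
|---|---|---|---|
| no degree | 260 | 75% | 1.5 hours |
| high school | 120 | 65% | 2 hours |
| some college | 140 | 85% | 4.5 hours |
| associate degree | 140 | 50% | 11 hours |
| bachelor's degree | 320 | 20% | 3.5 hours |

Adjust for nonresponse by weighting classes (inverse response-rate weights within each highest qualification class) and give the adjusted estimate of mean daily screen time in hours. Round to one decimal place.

4.0

Weighting each respondent by the inverse class response rate inflates each class back to its sampled size, so the class weight is n_sampled:
  no degree: 260 × 1.5 = 390
  high school: 120 × 2 = 240
  some college: 140 × 4.5 = 630
  associate degree: 140 × 11 = 1540
  bachelor's degree: 320 × 3.5 = 1120
Adjusted estimate = 3920 / 980 = 4 → 4.0.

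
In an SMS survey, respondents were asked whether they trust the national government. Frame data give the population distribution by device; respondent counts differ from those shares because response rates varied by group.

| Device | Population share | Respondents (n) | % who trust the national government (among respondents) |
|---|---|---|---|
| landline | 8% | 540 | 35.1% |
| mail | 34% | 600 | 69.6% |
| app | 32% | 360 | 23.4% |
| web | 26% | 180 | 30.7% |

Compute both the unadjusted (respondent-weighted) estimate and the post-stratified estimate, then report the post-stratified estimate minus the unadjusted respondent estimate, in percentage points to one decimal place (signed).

Naive respondent-only estimate (weights = respondent counts):
  (540/1680)×35.1 + (600/1680)×69.6 + (360/1680)×23.4 + (180/1680)×30.7 = 44.4429%
Post-stratified estimate weights by population shares:
  0.08×35.1 + 0.34×69.6 + 0.32×23.4 + 0.26×30.7 = 41.942%
Difference = 41.942 − 44.4429 = -2.5009 pp.

-2.5 percentage points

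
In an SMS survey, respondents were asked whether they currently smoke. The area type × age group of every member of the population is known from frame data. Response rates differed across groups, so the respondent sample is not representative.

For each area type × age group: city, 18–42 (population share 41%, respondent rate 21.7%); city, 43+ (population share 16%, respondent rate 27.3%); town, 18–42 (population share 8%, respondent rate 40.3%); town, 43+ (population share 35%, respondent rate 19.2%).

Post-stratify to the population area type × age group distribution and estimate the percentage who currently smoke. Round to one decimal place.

23.2%

Each cell contributes population-share × respondent value:
  city, 18–42: 0.41 × 21.7 = 8.897
  city, 43+: 0.16 × 27.3 = 4.368
  town, 18–42: 0.08 × 40.3 = 3.224
  town, 43+: 0.35 × 19.2 = 6.72
Post-stratified estimate = 23.209 → 23.2%.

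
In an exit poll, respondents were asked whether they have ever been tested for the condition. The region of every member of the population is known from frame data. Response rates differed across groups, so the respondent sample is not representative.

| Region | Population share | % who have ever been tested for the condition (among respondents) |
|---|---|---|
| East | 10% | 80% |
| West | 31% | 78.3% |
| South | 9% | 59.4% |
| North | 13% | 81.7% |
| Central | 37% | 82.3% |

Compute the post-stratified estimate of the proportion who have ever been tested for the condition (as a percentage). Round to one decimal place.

Post-stratification weights by population share, not respondent share:
  East: 0.1 × 80 = 8
  West: 0.31 × 78.3 = 24.273
  South: 0.09 × 59.4 = 5.346
  North: 0.13 × 81.7 = 10.621
  Central: 0.37 × 82.3 = 30.451
Post-stratified estimate = 78.691 → 78.7%.

78.7%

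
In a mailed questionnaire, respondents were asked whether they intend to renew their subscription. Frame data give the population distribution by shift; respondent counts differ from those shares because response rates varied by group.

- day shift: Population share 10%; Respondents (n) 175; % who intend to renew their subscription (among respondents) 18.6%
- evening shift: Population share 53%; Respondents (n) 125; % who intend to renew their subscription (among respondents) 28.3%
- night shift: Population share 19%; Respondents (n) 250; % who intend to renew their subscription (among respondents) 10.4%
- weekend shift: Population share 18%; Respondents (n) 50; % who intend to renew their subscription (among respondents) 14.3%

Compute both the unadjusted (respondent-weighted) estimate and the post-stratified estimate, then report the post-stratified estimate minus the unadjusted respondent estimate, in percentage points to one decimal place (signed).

Without adjustment, the pooled respondent share is:
  (175/600)×18.6 + (125/600)×28.3 + (250/600)×10.4 + (50/600)×14.3 = 16.8458%
Reweighting by population shift shares:
  0.1×18.6 + 0.53×28.3 + 0.19×10.4 + 0.18×14.3 = 21.409%
Difference = 21.409 − 16.8458 = 4.5632 pp.

+4.6 percentage points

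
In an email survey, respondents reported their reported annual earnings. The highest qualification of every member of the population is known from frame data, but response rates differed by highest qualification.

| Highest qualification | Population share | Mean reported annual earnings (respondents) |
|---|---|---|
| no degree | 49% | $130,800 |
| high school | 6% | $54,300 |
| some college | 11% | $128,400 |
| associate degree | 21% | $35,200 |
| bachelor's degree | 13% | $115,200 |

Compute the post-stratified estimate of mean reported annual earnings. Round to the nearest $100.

Reweight to the known highest qualification distribution:
  no degree: 0.49 × 130,800 = 64,092
  high school: 0.06 × 54,300 = 3258
  some college: 0.11 × 128,400 = 14,124
  associate degree: 0.21 × 35,200 = 7392
  bachelor's degree: 0.13 × 115,200 = 14,976
Post-stratified estimate = 103,842 → $103,800.

$103,800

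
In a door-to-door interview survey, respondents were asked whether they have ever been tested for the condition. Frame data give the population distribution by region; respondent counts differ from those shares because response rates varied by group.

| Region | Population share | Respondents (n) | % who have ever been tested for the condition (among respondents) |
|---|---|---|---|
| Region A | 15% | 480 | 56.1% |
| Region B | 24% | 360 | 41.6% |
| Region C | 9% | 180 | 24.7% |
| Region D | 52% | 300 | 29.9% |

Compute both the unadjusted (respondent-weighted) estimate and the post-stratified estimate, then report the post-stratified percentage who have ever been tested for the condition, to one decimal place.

Unadjusted (pooled respondent) estimate weights by respondent counts:
  (480/1320)×56.1 + (360/1320)×41.6 + (180/1320)×24.7 + (300/1320)×29.9 = 41.9091%
Post-stratified estimate weights by population shares:
  0.15×56.1 + 0.24×41.6 + 0.09×24.7 + 0.52×29.9 = 36.17%

36.2%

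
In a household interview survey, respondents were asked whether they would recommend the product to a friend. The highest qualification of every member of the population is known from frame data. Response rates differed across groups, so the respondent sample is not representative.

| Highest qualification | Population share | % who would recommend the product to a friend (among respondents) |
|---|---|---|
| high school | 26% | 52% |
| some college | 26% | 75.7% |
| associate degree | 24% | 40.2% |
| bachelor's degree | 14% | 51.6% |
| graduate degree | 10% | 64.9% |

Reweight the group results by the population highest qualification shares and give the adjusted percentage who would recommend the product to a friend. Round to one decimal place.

56.6%

Post-stratification weights by population share, not respondent share:
  high school: 0.26 × 52 = 13.52
  some college: 0.26 × 75.7 = 19.682
  associate degree: 0.24 × 40.2 = 9.648
  bachelor's degree: 0.14 × 51.6 = 7.224
  graduate degree: 0.1 × 64.9 = 6.49
Post-stratified estimate = 56.564 → 56.6%.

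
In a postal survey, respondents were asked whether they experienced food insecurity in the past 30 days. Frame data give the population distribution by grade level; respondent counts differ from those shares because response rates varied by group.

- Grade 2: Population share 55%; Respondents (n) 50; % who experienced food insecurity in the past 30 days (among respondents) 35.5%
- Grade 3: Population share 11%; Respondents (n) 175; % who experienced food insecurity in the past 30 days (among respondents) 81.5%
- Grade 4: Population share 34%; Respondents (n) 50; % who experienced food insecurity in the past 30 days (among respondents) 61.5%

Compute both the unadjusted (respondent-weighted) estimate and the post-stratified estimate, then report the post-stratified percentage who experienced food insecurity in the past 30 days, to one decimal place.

Naive respondent-only estimate (weights = respondent counts):
  (50/275)×35.5 + (175/275)×81.5 + (50/275)×61.5 = 69.5%
Reweighting by population grade level shares:
  0.55×35.5 + 0.11×81.5 + 0.34×61.5 = 49.4%

49.4%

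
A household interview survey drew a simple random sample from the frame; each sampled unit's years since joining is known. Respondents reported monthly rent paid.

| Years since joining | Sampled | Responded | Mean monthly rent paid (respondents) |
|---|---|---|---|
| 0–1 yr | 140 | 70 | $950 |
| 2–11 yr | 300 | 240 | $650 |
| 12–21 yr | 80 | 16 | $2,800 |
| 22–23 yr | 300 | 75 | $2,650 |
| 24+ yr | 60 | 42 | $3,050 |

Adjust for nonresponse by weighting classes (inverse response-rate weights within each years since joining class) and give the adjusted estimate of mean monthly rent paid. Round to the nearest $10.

$1,740

Class response rates: 0–1 yr 70/140 = 50%, 2–11 yr 240/300 = 80%, 12–21 yr 16/80 = 20%, 22–23 yr 75/300 = 25%, 24+ yr 42/60 = 70%.
With weight = n_sampled/n_responded per class, the weighted class total is n_sampled:
  0–1 yr: 140 × 950 = 133,000
  2–11 yr: 300 × 650 = 195,000
  12–21 yr: 80 × 2800 = 224,000
  22–23 yr: 300 × 2650 = 795,000
  24+ yr: 60 × 3050 = 183,000
Adjusted estimate = 1,530,000 / 880 = 1738.64 → $1,740.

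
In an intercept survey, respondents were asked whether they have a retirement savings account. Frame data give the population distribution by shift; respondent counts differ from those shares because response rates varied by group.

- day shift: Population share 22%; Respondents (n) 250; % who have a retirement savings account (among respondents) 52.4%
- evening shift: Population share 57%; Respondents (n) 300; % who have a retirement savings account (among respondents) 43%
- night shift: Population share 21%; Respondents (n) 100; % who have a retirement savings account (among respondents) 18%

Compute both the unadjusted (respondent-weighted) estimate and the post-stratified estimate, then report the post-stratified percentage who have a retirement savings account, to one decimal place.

39.8%

Unadjusted (pooled respondent) estimate weights by respondent counts:
  (250/650)×52.4 + (300/650)×43 + (100/650)×18 = 42.7692%
Reweighting by population shift shares:
  0.22×52.4 + 0.57×43 + 0.21×18 = 39.818%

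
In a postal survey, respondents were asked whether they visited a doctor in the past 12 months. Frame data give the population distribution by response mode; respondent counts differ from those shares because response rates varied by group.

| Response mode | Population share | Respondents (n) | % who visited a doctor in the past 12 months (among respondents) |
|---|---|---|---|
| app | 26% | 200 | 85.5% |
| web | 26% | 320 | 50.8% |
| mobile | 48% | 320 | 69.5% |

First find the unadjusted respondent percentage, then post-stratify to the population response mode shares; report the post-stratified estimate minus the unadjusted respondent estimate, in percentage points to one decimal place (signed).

+2.6 percentage points

Unadjusted (pooled respondent) estimate weights by respondent counts:
  (200/840)×85.5 + (320/840)×50.8 + (320/840)×69.5 = 66.1857%
Post-stratified estimate weights by population shares:
  0.26×85.5 + 0.26×50.8 + 0.48×69.5 = 68.798%
Difference = 68.798 − 66.1857 = 2.6123 pp.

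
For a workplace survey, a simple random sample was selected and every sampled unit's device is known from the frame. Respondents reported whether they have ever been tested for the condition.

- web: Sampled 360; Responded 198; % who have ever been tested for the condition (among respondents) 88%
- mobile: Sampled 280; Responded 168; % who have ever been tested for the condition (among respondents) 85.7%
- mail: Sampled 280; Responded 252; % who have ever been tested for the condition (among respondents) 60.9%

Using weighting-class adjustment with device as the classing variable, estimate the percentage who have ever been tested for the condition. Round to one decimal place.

79.1%

Class response rates: web 198/360 = 55%, mobile 168/280 = 60%, mail 252/280 = 90%.
With weight = n_sampled/n_responded per class, the weighted class total is n_sampled:
  web: 360 × 88 = 31,680
  mobile: 280 × 85.7 = 23,996
  mail: 280 × 60.9 = 17,052
Adjusted estimate = 72,728 / 920 = 79.0522 → 79.1%.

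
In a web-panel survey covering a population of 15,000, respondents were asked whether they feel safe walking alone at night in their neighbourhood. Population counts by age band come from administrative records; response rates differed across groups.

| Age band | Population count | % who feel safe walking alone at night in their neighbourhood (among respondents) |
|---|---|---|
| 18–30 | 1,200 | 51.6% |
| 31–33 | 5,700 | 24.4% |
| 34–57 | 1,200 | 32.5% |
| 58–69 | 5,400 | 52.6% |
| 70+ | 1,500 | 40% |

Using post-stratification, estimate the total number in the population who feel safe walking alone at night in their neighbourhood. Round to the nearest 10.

Apply each group's respondent rate to its population count:
  18–30: 1,200 × 51.6% = 619.2
  31–33: 5,700 × 24.4% = 1390.8
  34–57: 1,200 × 32.5% = 390
  58–69: 5,400 × 52.6% = 2840.4
  70+: 1,500 × 40% = 600
Estimated total = 5840.4 → 5,840.

5,840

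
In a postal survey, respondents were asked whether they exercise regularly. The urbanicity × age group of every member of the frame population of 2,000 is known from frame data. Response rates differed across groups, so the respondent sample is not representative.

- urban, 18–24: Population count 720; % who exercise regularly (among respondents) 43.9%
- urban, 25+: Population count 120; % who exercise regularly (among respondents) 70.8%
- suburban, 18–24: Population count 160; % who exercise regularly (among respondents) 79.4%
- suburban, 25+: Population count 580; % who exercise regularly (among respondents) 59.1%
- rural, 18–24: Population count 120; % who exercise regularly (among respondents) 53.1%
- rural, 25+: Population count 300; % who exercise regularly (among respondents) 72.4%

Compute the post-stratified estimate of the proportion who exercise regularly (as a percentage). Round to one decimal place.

Each cell contributes population-share × respondent value:
  urban, 18–24: (720/2,000) × 43.9 = 15.804
  urban, 25+: (120/2,000) × 70.8 = 4.248
  suburban, 18–24: (160/2,000) × 79.4 = 6.352
  suburban, 25+: (580/2,000) × 59.1 = 17.139
  rural, 18–24: (120/2,000) × 53.1 = 3.186
  rural, 25+: (300/2,000) × 72.4 = 10.86
Post-stratified estimate = 57.589 → 57.6%.

57.6%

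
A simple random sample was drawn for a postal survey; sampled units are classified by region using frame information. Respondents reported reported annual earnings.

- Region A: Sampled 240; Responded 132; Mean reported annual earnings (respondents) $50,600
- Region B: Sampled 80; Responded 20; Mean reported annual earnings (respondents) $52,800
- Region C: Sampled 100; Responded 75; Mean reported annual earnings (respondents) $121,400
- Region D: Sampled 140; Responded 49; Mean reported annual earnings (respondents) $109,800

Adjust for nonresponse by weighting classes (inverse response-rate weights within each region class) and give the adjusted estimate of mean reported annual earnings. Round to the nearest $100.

$78,400

Class response rates: Region A 132/240 = 55%, Region B 20/80 = 25%, Region C 75/100 = 75%, Region D 49/140 = 35%.
Each respondent's weight = sampled/responded in their class; summing within a class gives n_sampled, so:
  Region A: 240 × 50,600 = 12,144,000
  Region B: 80 × 52,800 = 4,224,000
  Region C: 100 × 121,400 = 12,140,000
  Region D: 140 × 109,800 = 15,372,000
Adjusted estimate = 43,880,000 / 560 = 78357.1 → $78,400.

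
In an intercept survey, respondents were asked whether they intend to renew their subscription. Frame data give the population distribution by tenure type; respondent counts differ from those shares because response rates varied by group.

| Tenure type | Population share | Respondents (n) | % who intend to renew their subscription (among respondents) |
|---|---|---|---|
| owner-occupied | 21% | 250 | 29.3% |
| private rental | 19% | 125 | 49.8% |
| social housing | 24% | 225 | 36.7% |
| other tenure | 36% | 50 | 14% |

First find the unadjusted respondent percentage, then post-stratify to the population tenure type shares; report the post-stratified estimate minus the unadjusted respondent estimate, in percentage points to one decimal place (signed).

-5.2 percentage points

Naive respondent-only estimate (weights = respondent counts):
  (250/650)×29.3 + (125/650)×49.8 + (225/650)×36.7 + (50/650)×14 = 34.6269%
Post-stratified estimate weights by population shares:
  0.21×29.3 + 0.19×49.8 + 0.24×36.7 + 0.36×14 = 29.463%
Difference = 29.463 − 34.6269 = -5.1639 pp.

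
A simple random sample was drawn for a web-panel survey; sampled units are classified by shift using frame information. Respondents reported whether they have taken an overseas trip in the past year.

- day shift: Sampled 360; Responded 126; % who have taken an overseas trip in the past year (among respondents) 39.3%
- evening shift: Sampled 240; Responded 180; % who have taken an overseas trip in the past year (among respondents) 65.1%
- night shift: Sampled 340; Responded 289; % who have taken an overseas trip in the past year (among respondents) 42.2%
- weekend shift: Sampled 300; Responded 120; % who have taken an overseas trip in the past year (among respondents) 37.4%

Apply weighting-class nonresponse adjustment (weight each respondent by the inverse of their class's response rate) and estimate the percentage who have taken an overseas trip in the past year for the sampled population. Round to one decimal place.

Response rates by class: day shift 126/360 = 35%, evening shift 180/240 = 75%, night shift 289/340 = 85%, weekend shift 120/300 = 40%.
With weight = n_sampled/n_responded per class, the weighted class total is n_sampled:
  day shift: 360 × 39.3 = 14148
  evening shift: 240 × 65.1 = 15624
  night shift: 340 × 42.2 = 14348
  weekend shift: 300 × 37.4 = 11,220
Adjusted estimate = 55,340 / 1,240 = 44.629 → 44.6%.

44.6%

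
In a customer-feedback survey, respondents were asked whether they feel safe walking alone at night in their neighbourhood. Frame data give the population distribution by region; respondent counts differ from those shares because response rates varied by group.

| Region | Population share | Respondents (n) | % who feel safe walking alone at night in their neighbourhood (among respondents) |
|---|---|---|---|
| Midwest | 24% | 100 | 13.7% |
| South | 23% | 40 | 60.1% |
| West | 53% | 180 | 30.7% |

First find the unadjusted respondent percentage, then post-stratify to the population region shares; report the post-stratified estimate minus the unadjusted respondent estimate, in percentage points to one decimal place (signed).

Naive respondent-only estimate (weights = respondent counts):
  (100/320)×13.7 + (40/320)×60.1 + (180/320)×30.7 = 29.0625%
Post-stratifying to population shares instead:
  0.24×13.7 + 0.23×60.1 + 0.53×30.7 = 33.382%
Difference = 33.382 − 29.0625 = 4.3195 pp.

+4.3 percentage points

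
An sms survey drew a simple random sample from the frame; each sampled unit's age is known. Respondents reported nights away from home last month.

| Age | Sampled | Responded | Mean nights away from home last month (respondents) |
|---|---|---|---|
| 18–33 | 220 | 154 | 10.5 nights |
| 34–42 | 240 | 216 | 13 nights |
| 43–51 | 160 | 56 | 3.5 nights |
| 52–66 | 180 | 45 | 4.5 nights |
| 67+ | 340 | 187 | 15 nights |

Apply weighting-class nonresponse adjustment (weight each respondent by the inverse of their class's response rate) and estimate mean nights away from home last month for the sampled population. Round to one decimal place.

Class response rates: 18–33 154/220 = 70%, 34–42 216/240 = 90%, 43–51 56/160 = 35%, 52–66 45/180 = 25%, 67+ 187/340 = 55%.
With weight = n_sampled/n_responded per class, the weighted class total is n_sampled:
  18–33: 220 × 10.5 = 2310
  34–42: 240 × 13 = 3120
  43–51: 160 × 3.5 = 560
  52–66: 180 × 4.5 = 810
  67+: 340 × 15 = 5100
Adjusted estimate = 11,900 / 1,140 = 10.4386 → 10.4.

10.4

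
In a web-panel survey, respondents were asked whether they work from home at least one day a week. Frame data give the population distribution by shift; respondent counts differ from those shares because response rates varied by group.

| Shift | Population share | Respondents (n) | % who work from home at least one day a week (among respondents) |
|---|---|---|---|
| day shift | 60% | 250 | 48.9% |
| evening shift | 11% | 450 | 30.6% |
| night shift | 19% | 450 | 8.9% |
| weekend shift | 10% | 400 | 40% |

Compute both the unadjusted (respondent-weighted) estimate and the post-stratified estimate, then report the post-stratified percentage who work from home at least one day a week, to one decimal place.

Without adjustment, the pooled respondent share is:
  (250/1550)×48.9 + (450/1550)×30.6 + (450/1550)×8.9 + (400/1550)×40 = 29.6774%
Post-stratified estimate weights by population shares:
  0.6×48.9 + 0.11×30.6 + 0.19×8.9 + 0.1×40 = 38.397%

38.4%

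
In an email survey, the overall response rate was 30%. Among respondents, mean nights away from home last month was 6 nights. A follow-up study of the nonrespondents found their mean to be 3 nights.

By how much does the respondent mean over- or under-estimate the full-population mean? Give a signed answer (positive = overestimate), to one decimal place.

+2.1

Nonresponse fraction = 1 − 0.3 = 0.7.
Bias = (nonresponse fraction) × (respondent mean − nonrespondent mean)
     = 0.7 × (6 − 3) = 0.7 × 3 = 2.1.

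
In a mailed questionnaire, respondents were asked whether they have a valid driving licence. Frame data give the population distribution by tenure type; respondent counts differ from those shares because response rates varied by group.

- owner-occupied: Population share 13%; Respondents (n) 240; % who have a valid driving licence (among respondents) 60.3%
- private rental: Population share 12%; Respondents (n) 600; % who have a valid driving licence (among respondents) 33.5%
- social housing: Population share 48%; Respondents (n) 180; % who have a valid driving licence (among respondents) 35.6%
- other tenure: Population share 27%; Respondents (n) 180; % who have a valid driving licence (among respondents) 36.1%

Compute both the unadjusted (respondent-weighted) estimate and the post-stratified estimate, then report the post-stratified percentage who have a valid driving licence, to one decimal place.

Naive respondent-only estimate (weights = respondent counts):
  (240/1200)×60.3 + (600/1200)×33.5 + (180/1200)×35.6 + (180/1200)×36.1 = 39.565%
Post-stratified estimate weights by population shares:
  0.13×60.3 + 0.12×33.5 + 0.48×35.6 + 0.27×36.1 = 38.694%

38.7%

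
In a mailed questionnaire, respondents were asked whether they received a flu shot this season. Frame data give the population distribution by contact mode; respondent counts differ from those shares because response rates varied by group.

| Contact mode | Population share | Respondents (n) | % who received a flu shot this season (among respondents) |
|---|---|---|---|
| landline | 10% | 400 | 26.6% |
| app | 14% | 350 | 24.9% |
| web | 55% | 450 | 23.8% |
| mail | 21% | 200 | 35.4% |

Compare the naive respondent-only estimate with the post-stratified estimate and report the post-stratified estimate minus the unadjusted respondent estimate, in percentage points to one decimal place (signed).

+0.1 percentage points

Unadjusted (pooled respondent) estimate weights by respondent counts:
  (400/1400)×26.6 + (350/1400)×24.9 + (450/1400)×23.8 + (200/1400)×35.4 = 26.5321%
Reweighting by population contact mode shares:
  0.1×26.6 + 0.14×24.9 + 0.55×23.8 + 0.21×35.4 = 26.67%
Difference = 26.67 − 26.5321 = 0.1379 pp.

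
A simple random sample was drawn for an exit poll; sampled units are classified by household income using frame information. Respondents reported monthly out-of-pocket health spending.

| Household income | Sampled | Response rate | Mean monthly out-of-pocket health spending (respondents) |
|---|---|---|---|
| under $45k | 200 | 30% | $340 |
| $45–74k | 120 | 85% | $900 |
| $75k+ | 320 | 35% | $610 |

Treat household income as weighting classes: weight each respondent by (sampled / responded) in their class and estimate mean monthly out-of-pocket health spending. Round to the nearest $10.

With weight = n_sampled/n_responded per class, the weighted class total is n_sampled:
  under $45k: 200 × 340 = 68,000
  $45–74k: 120 × 900 = 108,000
  $75k+: 320 × 610 = 195,200
Adjusted estimate = 371,200 / 640 = 580 → $580.

$580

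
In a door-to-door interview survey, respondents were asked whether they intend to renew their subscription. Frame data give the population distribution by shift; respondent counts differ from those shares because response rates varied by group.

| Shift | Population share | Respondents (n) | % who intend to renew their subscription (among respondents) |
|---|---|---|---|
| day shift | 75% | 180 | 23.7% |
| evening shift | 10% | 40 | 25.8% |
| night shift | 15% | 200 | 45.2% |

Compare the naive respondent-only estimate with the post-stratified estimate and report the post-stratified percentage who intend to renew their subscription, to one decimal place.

27.1%

Unadjusted (pooled respondent) estimate weights by respondent counts:
  (180/420)×23.7 + (40/420)×25.8 + (200/420)×45.2 = 34.1381%
Post-stratifying to population shares instead:
  0.75×23.7 + 0.1×25.8 + 0.15×45.2 = 27.135%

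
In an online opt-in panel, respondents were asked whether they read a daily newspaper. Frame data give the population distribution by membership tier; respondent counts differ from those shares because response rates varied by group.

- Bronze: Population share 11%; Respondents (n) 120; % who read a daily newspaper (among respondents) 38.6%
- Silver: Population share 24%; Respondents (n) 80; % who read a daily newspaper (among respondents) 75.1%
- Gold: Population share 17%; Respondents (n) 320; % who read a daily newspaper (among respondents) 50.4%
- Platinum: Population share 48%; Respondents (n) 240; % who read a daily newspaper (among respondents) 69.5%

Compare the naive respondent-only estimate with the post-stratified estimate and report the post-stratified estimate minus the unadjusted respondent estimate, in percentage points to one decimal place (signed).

+7.0 percentage points

Without adjustment, the pooled respondent share is:
  (120/760)×38.6 + (80/760)×75.1 + (320/760)×50.4 + (240/760)×69.5 = 57.1684%
Reweighting by population membership tier shares:
  0.11×38.6 + 0.24×75.1 + 0.17×50.4 + 0.48×69.5 = 64.198%
Difference = 64.198 − 57.1684 = 7.0296 pp.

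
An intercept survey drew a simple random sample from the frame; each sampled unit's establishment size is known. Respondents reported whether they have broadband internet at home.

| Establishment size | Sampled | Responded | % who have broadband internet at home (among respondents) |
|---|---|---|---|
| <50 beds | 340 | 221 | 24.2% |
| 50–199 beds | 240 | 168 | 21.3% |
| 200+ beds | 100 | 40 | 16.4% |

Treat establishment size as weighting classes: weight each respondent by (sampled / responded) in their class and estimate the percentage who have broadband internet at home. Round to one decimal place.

Class response rates: <50 beds 221/340 = 65%, 50–199 beds 168/240 = 70%, 200+ beds 40/100 = 40%.
Weighting each respondent by the inverse class response rate inflates each class back to its sampled size, so the class weight is n_sampled:
  <50 beds: 340 × 24.2 = 8228
  50–199 beds: 240 × 21.3 = 5112
  200+ beds: 100 × 16.4 = 1640
Adjusted estimate = 14,980 / 680 = 22.0294 → 22.0%.

22.0%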